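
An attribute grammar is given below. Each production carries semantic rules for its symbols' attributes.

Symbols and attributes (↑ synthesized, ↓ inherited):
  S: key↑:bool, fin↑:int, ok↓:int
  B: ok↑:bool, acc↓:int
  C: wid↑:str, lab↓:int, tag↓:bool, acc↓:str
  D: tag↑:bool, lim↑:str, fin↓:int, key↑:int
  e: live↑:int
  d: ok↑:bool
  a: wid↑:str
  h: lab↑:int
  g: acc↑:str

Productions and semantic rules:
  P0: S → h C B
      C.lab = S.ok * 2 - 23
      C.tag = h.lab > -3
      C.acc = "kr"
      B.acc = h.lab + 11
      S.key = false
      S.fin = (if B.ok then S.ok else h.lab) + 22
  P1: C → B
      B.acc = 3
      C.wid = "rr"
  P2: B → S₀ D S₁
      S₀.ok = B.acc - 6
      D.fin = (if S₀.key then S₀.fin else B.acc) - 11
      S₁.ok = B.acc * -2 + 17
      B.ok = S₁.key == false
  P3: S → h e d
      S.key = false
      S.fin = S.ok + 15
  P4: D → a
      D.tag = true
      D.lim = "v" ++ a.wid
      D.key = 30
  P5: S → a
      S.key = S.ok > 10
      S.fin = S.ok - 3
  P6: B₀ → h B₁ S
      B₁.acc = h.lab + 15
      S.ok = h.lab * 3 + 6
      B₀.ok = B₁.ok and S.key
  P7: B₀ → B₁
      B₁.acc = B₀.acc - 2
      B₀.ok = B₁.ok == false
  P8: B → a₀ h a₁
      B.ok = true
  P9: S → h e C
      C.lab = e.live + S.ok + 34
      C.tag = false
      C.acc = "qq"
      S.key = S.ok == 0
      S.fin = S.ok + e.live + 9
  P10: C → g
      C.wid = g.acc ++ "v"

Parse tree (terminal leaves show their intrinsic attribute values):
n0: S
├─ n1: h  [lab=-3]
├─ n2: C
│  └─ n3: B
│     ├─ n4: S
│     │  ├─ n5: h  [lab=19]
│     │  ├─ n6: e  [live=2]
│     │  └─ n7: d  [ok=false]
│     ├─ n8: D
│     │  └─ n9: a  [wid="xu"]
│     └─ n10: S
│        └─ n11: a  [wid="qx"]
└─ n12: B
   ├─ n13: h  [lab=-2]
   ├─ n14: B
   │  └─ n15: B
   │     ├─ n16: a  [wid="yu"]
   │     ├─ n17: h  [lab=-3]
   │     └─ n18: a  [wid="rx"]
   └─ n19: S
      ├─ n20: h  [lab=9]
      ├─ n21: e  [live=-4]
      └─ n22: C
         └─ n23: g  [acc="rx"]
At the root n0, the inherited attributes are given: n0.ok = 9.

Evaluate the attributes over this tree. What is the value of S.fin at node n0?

19

1. n0.ok = 9  [given at root]
2. n1.lab = -3  [terminal]
3. n2.lab = -5  [S.ok * 2 - 23]
4. n2.tag = false  [h.lab > -3]
5. n2.acc = "kr"  ["kr"]
6. n3.acc = 3  [3]
7. n4.ok = -3  [B.acc - 6]
8. n5.lab = 19  [terminal]
9. n6.live = 2  [terminal]
10. n7.ok = false  [terminal]
11. n4.key = false  [false]
12. n4.fin = 12  [S.ok + 15]
13. n8.fin = -8  [(if S₀.key then S₀.fin else B.acc) - 11]
14. n9.wid = "xu"  [terminal]
15. n8.tag = true  [true]
16. n8.lim = "vxu"  ["v" ++ a.wid]
17. n8.key = 30  [30]
18. n10.ok = 11  [B.acc * -2 + 17]
19. n11.wid = "qx"  [terminal]
20. n10.key = true  [S.ok > 10]
21. n10.fin = 8  [S.ok - 3]
22. n3.ok = false  [S₁.key == false]
23. n2.wid = "rr"  ["rr"]
24. n12.acc = 8  [h.lab + 11]
25. n13.lab = -2  [terminal]
26. n14.acc = 13  [h.lab + 15]
27. n15.acc = 11  [B₀.acc - 2]
28. n16.wid = "yu"  [terminal]
29. n17.lab = -3  [terminal]
30. n18.wid = "rx"  [terminal]
31. n15.ok = true  [true]
32. n14.ok = false  [B₁.ok == false]
33. n19.ok = 0  [h.lab * 3 + 6]
34. n20.lab = 9  [terminal]
35. n21.live = -4  [terminal]
36. n22.lab = 30  [e.live + S.ok + 34]
37. n22.tag = false  [false]
38. n22.acc = "qq"  ["qq"]
39. n23.acc = "rx"  [terminal]
40. n22.wid = "rxv"  [g.acc ++ "v"]
41. n19.key = true  [S.ok == 0]
42. n19.fin = 5  [S.ok + e.live + 9]
43. n12.ok = false  [B₁.ok and S.key]
44. n0.key = false  [false]
45. n0.fin = 19  [(if B.ok then S.ok else h.lab) + 22]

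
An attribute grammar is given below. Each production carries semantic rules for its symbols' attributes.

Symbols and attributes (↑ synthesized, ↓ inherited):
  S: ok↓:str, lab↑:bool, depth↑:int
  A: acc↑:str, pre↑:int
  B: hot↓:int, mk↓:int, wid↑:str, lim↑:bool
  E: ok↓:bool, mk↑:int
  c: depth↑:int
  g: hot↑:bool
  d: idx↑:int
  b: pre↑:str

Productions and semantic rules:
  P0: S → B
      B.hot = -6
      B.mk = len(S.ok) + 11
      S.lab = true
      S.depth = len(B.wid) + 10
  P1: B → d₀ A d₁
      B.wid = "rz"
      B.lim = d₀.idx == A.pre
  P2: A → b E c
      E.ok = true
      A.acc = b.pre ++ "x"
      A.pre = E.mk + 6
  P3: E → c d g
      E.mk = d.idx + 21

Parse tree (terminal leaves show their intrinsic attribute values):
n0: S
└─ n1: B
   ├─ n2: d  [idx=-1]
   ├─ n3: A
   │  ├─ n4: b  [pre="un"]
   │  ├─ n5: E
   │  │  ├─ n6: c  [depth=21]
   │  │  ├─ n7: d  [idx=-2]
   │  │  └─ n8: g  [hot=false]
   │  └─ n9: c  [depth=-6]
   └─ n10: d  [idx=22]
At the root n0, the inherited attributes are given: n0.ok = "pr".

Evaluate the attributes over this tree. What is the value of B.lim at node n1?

1. n0.ok = "pr"  [given at root]
2. n1.hot = -6  [-6]
3. n1.mk = 13  [len(S.ok) + 11]
4. n2.idx = -1  [terminal]
5. n4.pre = "un"  [terminal]
6. n5.ok = true  [true]
7. n6.depth = 21  [terminal]
8. n7.idx = -2  [terminal]
9. n8.hot = false  [terminal]
10. n5.mk = 19  [d.idx + 21]
11. n9.depth = -6  [terminal]
12. n3.acc = "unx"  [b.pre ++ "x"]
13. n3.pre = 25  [E.mk + 6]
14. n10.idx = 22  [terminal]
15. n1.wid = "rz"  ["rz"]
16. n1.lim = false  [d₀.idx == A.pre]
17. n0.lab = true  [true]
18. n0.depth = 12  [len(B.wid) + 10]

false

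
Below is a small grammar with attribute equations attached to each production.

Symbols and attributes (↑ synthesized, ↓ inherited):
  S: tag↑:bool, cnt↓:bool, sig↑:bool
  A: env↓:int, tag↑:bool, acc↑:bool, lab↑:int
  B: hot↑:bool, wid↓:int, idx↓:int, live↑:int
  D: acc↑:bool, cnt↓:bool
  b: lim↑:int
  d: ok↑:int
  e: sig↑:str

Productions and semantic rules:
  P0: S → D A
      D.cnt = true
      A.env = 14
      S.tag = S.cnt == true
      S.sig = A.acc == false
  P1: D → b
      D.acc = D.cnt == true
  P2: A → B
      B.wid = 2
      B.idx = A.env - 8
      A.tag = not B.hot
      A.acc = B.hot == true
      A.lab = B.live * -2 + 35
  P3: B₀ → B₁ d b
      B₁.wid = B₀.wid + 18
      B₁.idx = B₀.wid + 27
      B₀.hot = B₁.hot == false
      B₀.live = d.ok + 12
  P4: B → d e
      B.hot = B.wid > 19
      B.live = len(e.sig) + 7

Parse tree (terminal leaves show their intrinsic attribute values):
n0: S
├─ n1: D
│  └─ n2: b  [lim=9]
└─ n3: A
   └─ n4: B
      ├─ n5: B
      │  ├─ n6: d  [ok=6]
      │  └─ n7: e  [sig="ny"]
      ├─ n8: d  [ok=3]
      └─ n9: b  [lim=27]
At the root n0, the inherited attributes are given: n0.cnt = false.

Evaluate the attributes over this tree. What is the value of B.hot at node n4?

false

1. n0.cnt = false  [given at root]
2. n1.cnt = true  [true]
3. n2.lim = 9  [terminal]
4. n1.acc = true  [D.cnt == true]
5. n3.env = 14  [14]
6. n4.wid = 2  [2]
7. n4.idx = 6  [A.env - 8]
8. n5.wid = 20  [B₀.wid + 18]
9. n5.idx = 29  [B₀.wid + 27]
10. n6.ok = 6  [terminal]
11. n7.sig = "ny"  [terminal]
12. n5.hot = true  [B.wid > 19]
13. n5.live = 9  [len(e.sig) + 7]
14. n8.ok = 3  [terminal]
15. n9.lim = 27  [terminal]
16. n4.hot = false  [B₁.hot == false]
17. n4.live = 15  [d.ok + 12]
18. n3.tag = true  [not B.hot]
19. n3.acc = false  [B.hot == true]
20. n3.lab = 5  [B.live * -2 + 35]
21. n0.tag = false  [S.cnt == true]
22. n0.sig = true  [A.acc == false]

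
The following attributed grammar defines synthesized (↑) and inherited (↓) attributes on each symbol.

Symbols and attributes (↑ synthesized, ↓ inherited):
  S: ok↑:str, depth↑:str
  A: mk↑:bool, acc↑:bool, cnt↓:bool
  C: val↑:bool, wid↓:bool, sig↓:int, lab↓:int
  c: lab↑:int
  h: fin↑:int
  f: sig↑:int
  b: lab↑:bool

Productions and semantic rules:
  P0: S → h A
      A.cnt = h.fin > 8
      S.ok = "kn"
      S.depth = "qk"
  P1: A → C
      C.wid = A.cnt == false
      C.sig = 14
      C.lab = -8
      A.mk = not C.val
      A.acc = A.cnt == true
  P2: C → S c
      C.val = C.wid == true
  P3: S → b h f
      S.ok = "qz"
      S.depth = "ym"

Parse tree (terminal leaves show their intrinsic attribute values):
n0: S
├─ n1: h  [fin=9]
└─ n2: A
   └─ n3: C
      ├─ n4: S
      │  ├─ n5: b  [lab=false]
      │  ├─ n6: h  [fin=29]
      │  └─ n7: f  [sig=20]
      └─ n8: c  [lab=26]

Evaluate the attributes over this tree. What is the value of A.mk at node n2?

true

1. n1.fin = 9  [terminal]
2. n2.cnt = true  [h.fin > 8]
3. n3.wid = false  [A.cnt == false]
4. n3.sig = 14  [14]
5. n3.lab = -8  [-8]
6. n5.lab = false  [terminal]
7. n6.fin = 29  [terminal]
8. n7.sig = 20  [terminal]
9. n4.ok = "qz"  ["qz"]
10. n4.depth = "ym"  ["ym"]
11. n8.lab = 26  [terminal]
12. n3.val = false  [C.wid == true]
13. n2.mk = true  [not C.val]
14. n2.acc = true  [A.cnt == true]
15. n0.ok = "kn"  ["kn"]
16. n0.depth = "qk"  ["qk"]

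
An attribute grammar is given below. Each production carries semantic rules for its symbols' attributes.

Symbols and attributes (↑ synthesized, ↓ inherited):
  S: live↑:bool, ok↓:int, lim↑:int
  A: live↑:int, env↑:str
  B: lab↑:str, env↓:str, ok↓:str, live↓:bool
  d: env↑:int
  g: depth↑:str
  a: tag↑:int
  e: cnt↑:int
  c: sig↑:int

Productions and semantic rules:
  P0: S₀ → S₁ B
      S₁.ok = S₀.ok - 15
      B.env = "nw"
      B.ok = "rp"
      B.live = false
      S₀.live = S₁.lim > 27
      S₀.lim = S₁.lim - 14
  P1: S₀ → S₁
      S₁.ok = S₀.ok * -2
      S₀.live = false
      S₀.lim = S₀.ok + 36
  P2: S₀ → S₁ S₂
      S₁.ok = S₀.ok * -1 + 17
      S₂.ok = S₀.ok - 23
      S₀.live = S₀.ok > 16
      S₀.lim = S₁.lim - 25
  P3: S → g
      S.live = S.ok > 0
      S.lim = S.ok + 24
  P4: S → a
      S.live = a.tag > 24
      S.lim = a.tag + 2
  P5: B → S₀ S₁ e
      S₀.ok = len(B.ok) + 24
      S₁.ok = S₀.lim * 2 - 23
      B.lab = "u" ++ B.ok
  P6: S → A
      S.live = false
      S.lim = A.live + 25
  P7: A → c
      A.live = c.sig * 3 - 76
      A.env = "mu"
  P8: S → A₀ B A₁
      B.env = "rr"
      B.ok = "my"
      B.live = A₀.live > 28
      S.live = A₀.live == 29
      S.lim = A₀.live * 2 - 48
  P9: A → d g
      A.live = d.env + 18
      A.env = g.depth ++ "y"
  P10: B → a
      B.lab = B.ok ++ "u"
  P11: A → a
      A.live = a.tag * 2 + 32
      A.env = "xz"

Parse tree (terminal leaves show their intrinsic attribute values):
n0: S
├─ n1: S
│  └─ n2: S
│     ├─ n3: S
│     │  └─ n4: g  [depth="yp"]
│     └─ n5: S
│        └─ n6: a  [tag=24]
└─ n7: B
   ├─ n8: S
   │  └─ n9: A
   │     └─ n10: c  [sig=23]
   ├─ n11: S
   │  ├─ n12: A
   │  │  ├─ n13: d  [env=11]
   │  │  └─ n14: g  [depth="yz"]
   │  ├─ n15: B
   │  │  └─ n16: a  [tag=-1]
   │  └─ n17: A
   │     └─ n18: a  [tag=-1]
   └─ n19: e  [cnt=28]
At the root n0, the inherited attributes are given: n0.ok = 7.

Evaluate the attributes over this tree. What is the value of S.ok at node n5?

-7

1. n0.ok = 7  [given at root]
2. n1.ok = -8  [S₀.ok - 15]
3. n2.ok = 16  [S₀.ok * -2]
4. n3.ok = 1  [S₀.ok * -1 + 17]
5. n4.depth = "yp"  [terminal]
6. n3.live = true  [S.ok > 0]
7. n3.lim = 25  [S.ok + 24]
8. n5.ok = -7  [S₀.ok - 23]
9. n6.tag = 24  [terminal]
10. n5.live = false  [a.tag > 24]
11. n5.lim = 26  [a.tag + 2]
12. n2.live = false  [S₀.ok > 16]
13. n2.lim = 0  [S₁.lim - 25]
14. n1.live = false  [false]
15. n1.lim = 28  [S₀.ok + 36]
16. n7.env = "nw"  ["nw"]
17. n7.ok = "rp"  ["rp"]
18. n7.live = false  [false]
19. n8.ok = 26  [len(B.ok) + 24]
20. n10.sig = 23  [terminal]
21. n9.live = -7  [c.sig * 3 - 76]
22. n9.env = "mu"  ["mu"]
23. n8.live = false  [false]
24. n8.lim = 18  [A.live + 25]
25. n11.ok = 13  [S₀.lim * 2 - 23]
26. n13.env = 11  [terminal]
27. n14.depth = "yz"  [terminal]
28. n12.live = 29  [d.env + 18]
29. n12.env = "yzy"  [g.depth ++ "y"]
30. n15.env = "rr"  ["rr"]
31. n15.ok = "my"  ["my"]
32. n15.live = true  [A₀.live > 28]
33. n16.tag = -1  [terminal]
34. n15.lab = "myu"  [B.ok ++ "u"]
35. n18.tag = -1  [terminal]
36. n17.live = 30  [a.tag * 2 + 32]
37. n17.env = "xz"  ["xz"]
38. n11.live = true  [A₀.live == 29]
39. n11.lim = 10  [A₀.live * 2 - 48]
40. n19.cnt = 28  [terminal]
41. n7.lab = "urp"  ["u" ++ B.ok]
42. n0.live = true  [S₁.lim > 27]
43. n0.lim = 14  [S₁.lim - 14]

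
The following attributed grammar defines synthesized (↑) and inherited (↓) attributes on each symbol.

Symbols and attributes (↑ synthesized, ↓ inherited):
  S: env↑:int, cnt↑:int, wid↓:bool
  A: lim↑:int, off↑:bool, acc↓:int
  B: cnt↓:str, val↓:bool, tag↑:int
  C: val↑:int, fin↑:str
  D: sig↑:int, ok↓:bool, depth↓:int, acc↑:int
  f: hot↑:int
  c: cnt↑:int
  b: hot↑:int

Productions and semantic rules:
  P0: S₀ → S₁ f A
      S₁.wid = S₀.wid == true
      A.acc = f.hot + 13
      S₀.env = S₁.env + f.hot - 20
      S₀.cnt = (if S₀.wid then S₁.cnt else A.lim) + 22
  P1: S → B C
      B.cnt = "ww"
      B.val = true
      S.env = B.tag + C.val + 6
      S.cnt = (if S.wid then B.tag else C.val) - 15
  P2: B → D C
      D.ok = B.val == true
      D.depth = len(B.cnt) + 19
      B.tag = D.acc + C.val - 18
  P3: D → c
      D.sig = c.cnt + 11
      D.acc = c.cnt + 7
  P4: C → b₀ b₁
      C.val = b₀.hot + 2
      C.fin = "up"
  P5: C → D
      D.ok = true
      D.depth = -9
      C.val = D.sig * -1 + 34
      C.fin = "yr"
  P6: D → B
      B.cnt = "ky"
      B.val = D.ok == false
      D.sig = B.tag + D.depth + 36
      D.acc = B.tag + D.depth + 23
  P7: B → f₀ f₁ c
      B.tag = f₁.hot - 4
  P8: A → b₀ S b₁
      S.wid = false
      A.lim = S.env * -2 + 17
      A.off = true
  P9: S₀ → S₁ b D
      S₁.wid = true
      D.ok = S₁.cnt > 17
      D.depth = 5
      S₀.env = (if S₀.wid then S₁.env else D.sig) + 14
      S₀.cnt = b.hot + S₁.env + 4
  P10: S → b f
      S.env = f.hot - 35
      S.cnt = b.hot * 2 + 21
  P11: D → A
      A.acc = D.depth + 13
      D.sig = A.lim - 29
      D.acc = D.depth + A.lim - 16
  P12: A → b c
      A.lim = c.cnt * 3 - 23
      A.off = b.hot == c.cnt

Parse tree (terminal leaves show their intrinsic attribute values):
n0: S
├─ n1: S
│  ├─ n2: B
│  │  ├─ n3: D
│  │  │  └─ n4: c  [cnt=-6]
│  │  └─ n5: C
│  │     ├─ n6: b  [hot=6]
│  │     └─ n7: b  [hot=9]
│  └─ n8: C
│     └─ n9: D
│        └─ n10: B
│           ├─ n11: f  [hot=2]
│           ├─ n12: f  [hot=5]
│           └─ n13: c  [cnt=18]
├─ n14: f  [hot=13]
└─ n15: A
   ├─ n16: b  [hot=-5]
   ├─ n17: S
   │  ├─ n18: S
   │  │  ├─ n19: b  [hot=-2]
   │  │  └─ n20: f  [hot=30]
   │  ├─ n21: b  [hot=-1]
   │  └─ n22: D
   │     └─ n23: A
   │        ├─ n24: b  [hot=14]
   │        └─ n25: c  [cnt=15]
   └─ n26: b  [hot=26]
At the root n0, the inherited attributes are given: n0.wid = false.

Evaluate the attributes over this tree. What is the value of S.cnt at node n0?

1. n0.wid = false  [given at root]
2. n1.wid = false  [S₀.wid == true]
3. n2.cnt = "ww"  ["ww"]
4. n2.val = true  [true]
5. n3.ok = true  [B.val == true]
6. n3.depth = 21  [len(B.cnt) + 19]
7. n4.cnt = -6  [terminal]
8. n3.sig = 5  [c.cnt + 11]
9. n3.acc = 1  [c.cnt + 7]
10. n6.hot = 6  [terminal]
11. n7.hot = 9  [terminal]
12. n5.val = 8  [b₀.hot + 2]
13. n5.fin = "up"  ["up"]
14. n2.tag = -9  [D.acc + C.val - 18]
15. n9.ok = true  [true]
16. n9.depth = -9  [-9]
17. n10.cnt = "ky"  ["ky"]
18. n10.val = false  [D.ok == false]
19. n11.hot = 2  [terminal]
20. n12.hot = 5  [terminal]
21. n13.cnt = 18  [terminal]
22. n10.tag = 1  [f₁.hot - 4]
23. n9.sig = 28  [B.tag + D.depth + 36]
24. n9.acc = 15  [B.tag + D.depth + 23]
25. n8.val = 6  [D.sig * -1 + 34]
26. n8.fin = "yr"  ["yr"]
27. n1.env = 3  [B.tag + C.val + 6]
28. n1.cnt = -9  [(if S.wid then B.tag else C.val) - 15]
29. n14.hot = 13  [terminal]
30. n15.acc = 26  [f.hot + 13]
31. n16.hot = -5  [terminal]
32. n17.wid = false  [false]
33. n18.wid = true  [true]
34. n19.hot = -2  [terminal]
35. n20.hot = 30  [terminal]
36. n18.env = -5  [f.hot - 35]
37. n18.cnt = 17  [b.hot * 2 + 21]
38. n21.hot = -1  [terminal]
39. n22.ok = false  [S₁.cnt > 17]
40. n22.depth = 5  [5]
41. n23.acc = 18  [D.depth + 13]
42. n24.hot = 14  [terminal]
43. n25.cnt = 15  [terminal]
44. n23.lim = 22  [c.cnt * 3 - 23]
45. n23.off = false  [b.hot == c.cnt]
46. n22.sig = -7  [A.lim - 29]
47. n22.acc = 11  [D.depth + A.lim - 16]
48. n17.env = 7  [(if S₀.wid then S₁.env else D.sig) + 14]
49. n17.cnt = -2  [b.hot + S₁.env + 4]
50. n26.hot = 26  [terminal]
51. n15.lim = 3  [S.env * -2 + 17]
52. n15.off = true  [true]
53. n0.env = -4  [S₁.env + f.hot - 20]
54. n0.cnt = 25  [(if S₀.wid then S₁.cnt else A.lim) + 22]

25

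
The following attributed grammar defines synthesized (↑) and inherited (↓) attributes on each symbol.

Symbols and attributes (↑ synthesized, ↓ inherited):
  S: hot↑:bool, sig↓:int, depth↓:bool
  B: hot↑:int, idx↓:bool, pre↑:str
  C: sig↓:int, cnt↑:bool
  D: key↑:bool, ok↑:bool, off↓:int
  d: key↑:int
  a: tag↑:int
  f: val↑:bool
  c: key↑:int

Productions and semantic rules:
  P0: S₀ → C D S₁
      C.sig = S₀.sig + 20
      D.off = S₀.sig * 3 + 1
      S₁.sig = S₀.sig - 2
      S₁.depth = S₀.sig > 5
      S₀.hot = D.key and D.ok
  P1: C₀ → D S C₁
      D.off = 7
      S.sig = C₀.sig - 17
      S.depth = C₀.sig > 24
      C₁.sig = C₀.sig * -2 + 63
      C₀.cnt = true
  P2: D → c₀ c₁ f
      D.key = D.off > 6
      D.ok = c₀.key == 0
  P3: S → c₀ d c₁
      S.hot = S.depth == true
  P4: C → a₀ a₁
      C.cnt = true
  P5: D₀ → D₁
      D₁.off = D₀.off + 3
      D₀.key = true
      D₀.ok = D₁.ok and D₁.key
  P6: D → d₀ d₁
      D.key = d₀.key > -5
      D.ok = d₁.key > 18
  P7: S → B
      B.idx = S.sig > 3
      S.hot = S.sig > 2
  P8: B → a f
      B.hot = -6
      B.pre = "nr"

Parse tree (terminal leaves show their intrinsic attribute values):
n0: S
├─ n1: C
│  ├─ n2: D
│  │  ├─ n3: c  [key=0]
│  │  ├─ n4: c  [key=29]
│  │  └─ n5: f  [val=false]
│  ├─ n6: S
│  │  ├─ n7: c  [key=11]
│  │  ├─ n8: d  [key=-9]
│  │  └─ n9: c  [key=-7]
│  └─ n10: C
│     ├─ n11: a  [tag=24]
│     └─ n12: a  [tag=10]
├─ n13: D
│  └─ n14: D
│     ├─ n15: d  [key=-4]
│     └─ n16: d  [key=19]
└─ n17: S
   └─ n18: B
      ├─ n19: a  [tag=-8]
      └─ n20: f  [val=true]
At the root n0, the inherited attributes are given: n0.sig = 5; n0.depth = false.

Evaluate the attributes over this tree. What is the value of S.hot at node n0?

1. n0.sig = 5  [given at root]
2. n0.depth = false  [given at root]
3. n1.sig = 25  [S₀.sig + 20]
4. n2.off = 7  [7]
5. n3.key = 0  [terminal]
6. n4.key = 29  [terminal]
7. n5.val = false  [terminal]
8. n2.key = true  [D.off > 6]
9. n2.ok = true  [c₀.key == 0]
10. n6.sig = 8  [C₀.sig - 17]
11. n6.depth = true  [C₀.sig > 24]
12. n7.key = 11  [terminal]
13. n8.key = -9  [terminal]
14. n9.key = -7  [terminal]
15. n6.hot = true  [S.depth == true]
16. n10.sig = 13  [C₀.sig * -2 + 63]
17. n11.tag = 24  [terminal]
18. n12.tag = 10  [terminal]
19. n10.cnt = true  [true]
20. n1.cnt = true  [true]
21. n13.off = 16  [S₀.sig * 3 + 1]
22. n14.off = 19  [D₀.off + 3]
23. n15.key = -4  [terminal]
24. n16.key = 19  [terminal]
25. n14.key = true  [d₀.key > -5]
26. n14.ok = true  [d₁.key > 18]
27. n13.key = true  [true]
28. n13.ok = true  [D₁.ok and D₁.key]
29. n17.sig = 3  [S₀.sig - 2]
30. n17.depth = false  [S₀.sig > 5]
31. n18.idx = false  [S.sig > 3]
32. n19.tag = -8  [terminal]
33. n20.val = true  [terminal]
34. n18.hot = -6  [-6]
35. n18.pre = "nr"  ["nr"]
36. n17.hot = true  [S.sig > 2]
37. n0.hot = true  [D.key and D.ok]

true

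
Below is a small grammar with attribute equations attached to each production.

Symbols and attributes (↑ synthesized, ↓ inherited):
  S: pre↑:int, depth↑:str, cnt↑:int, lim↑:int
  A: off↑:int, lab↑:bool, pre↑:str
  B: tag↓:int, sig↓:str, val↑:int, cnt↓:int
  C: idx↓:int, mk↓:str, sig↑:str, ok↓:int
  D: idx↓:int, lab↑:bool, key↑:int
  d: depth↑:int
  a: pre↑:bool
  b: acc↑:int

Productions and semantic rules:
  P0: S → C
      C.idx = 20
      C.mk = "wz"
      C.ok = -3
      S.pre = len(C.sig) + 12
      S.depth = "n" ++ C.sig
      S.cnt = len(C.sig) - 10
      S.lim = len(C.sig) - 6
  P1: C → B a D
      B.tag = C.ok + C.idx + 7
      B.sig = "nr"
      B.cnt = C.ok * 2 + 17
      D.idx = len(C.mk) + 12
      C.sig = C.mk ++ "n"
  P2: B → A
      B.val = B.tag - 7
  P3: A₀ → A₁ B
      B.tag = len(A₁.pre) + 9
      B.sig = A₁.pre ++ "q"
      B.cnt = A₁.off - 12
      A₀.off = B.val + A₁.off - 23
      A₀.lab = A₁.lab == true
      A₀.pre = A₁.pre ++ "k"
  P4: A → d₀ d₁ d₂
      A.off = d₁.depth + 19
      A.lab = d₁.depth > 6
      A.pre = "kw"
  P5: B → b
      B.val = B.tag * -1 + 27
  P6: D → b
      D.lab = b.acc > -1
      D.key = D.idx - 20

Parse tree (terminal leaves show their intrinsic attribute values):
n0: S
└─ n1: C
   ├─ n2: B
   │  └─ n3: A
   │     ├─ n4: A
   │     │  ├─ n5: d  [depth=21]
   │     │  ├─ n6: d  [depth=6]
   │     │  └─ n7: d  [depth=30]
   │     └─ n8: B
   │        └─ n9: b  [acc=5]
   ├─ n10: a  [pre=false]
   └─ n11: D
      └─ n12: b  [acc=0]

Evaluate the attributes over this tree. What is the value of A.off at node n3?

18

1. n1.idx = 20  [20]
2. n1.mk = "wz"  ["wz"]
3. n1.ok = -3  [-3]
4. n2.tag = 24  [C.ok + C.idx + 7]
5. n2.sig = "nr"  ["nr"]
6. n2.cnt = 11  [C.ok * 2 + 17]
7. n5.depth = 21  [terminal]
8. n6.depth = 6  [terminal]
9. n7.depth = 30  [terminal]
10. n4.off = 25  [d₁.depth + 19]
11. n4.lab = false  [d₁.depth > 6]
12. n4.pre = "kw"  ["kw"]
13. n8.tag = 11  [len(A₁.pre) + 9]
14. n8.sig = "kwq"  [A₁.pre ++ "q"]
15. n8.cnt = 13  [A₁.off - 12]
16. n9.acc = 5  [terminal]
17. n8.val = 16  [B.tag * -1 + 27]
18. n3.off = 18  [B.val + A₁.off - 23]
19. n3.lab = false  [A₁.lab == true]
20. n3.pre = "kwk"  [A₁.pre ++ "k"]
21. n2.val = 17  [B.tag - 7]
22. n10.pre = false  [terminal]
23. n11.idx = 14  [len(C.mk) + 12]
24. n12.acc = 0  [terminal]
25. n11.lab = true  [b.acc > -1]
26. n11.key = -6  [D.idx - 20]
27. n1.sig = "wzn"  [C.mk ++ "n"]
28. n0.pre = 15  [len(C.sig) + 12]
29. n0.depth = "nwzn"  ["n" ++ C.sig]
30. n0.cnt = -7  [len(C.sig) - 10]
31. n0.lim = -3  [len(C.sig) - 6]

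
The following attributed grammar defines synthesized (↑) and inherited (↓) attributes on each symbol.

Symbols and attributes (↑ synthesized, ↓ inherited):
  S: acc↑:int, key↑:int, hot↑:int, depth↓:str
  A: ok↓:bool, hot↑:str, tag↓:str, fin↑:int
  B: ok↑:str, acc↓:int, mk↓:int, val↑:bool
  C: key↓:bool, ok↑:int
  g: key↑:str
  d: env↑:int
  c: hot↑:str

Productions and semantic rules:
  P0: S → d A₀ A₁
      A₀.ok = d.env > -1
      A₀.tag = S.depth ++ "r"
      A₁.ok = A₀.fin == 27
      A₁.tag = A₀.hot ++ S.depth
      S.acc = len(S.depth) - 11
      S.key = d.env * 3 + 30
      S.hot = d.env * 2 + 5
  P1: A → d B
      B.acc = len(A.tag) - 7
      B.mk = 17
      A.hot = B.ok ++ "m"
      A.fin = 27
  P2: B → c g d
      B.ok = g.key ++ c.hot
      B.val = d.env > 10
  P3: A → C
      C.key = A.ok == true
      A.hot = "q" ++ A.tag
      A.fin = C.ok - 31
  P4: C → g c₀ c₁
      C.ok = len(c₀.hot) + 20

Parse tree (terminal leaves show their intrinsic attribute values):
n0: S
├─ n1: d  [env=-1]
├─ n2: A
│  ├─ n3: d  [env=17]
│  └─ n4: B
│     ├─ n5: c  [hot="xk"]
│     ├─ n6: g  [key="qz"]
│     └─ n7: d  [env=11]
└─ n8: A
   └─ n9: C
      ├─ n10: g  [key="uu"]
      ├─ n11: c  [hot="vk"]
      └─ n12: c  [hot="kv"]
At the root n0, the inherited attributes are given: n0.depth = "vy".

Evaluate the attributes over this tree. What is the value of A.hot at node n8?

1. n0.depth = "vy"  [given at root]
2. n1.env = -1  [terminal]
3. n2.ok = false  [d.env > -1]
4. n2.tag = "vyr"  [S.depth ++ "r"]
5. n3.env = 17  [terminal]
6. n4.acc = -4  [len(A.tag) - 7]
7. n4.mk = 17  [17]
8. n5.hot = "xk"  [terminal]
9. n6.key = "qz"  [terminal]
10. n7.env = 11  [terminal]
11. n4.ok = "qzxk"  [g.key ++ c.hot]
12. n4.val = true  [d.env > 10]
13. n2.hot = "qzxkm"  [B.ok ++ "m"]
14. n2.fin = 27  [27]
15. n8.ok = true  [A₀.fin == 27]
16. n8.tag = "qzxkmvy"  [A₀.hot ++ S.depth]
17. n9.key = true  [A.ok == true]
18. n10.key = "uu"  [terminal]
19. n11.hot = "vk"  [terminal]
20. n12.hot = "kv"  [terminal]
21. n9.ok = 22  [len(c₀.hot) + 20]
22. n8.hot = "qqzxkmvy"  ["q" ++ A.tag]
23. n8.fin = -9  [C.ok - 31]
24. n0.acc = -9  [len(S.depth) - 11]
25. n0.key = 27  [d.env * 3 + 30]
26. n0.hot = 3  [d.env * 2 + 5]

"qqzxkmvy"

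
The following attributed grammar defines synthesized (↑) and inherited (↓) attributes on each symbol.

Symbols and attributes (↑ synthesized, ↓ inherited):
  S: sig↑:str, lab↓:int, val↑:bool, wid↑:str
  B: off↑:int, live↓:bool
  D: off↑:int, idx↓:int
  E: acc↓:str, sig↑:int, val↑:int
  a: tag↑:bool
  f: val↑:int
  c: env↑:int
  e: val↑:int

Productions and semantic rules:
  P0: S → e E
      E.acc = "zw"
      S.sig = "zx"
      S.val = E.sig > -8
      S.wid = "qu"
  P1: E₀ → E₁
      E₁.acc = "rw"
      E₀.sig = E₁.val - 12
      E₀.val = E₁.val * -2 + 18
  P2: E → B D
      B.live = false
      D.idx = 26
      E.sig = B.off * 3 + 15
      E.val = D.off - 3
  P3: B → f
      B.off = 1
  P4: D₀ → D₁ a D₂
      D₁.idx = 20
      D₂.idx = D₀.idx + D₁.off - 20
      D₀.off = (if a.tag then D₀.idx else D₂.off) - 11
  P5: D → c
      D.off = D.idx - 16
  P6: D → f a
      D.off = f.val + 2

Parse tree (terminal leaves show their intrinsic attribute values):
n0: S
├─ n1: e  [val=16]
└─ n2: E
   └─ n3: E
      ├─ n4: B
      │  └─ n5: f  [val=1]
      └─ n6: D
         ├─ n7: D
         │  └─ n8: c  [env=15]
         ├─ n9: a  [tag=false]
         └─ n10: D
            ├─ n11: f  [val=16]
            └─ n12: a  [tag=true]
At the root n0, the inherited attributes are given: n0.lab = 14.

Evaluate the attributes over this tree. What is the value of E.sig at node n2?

1. n0.lab = 14  [given at root]
2. n1.val = 16  [terminal]
3. n2.acc = "zw"  ["zw"]
4. n3.acc = "rw"  ["rw"]
5. n4.live = false  [false]
6. n5.val = 1  [terminal]
7. n4.off = 1  [1]
8. n6.idx = 26  [26]
9. n7.idx = 20  [20]
10. n8.env = 15  [terminal]
11. n7.off = 4  [D.idx - 16]
12. n9.tag = false  [terminal]
13. n10.idx = 10  [D₀.idx + D₁.off - 20]
14. n11.val = 16  [terminal]
15. n12.tag = true  [terminal]
16. n10.off = 18  [f.val + 2]
17. n6.off = 7  [(if a.tag then D₀.idx else D₂.off) - 11]
18. n3.sig = 18  [B.off * 3 + 15]
19. n3.val = 4  [D.off - 3]
20. n2.sig = -8  [E₁.val - 12]
21. n2.val = 10  [E₁.val * -2 + 18]
22. n0.sig = "zx"  ["zx"]
23. n0.val = false  [E.sig > -8]
24. n0.wid = "qu"  ["qu"]

-8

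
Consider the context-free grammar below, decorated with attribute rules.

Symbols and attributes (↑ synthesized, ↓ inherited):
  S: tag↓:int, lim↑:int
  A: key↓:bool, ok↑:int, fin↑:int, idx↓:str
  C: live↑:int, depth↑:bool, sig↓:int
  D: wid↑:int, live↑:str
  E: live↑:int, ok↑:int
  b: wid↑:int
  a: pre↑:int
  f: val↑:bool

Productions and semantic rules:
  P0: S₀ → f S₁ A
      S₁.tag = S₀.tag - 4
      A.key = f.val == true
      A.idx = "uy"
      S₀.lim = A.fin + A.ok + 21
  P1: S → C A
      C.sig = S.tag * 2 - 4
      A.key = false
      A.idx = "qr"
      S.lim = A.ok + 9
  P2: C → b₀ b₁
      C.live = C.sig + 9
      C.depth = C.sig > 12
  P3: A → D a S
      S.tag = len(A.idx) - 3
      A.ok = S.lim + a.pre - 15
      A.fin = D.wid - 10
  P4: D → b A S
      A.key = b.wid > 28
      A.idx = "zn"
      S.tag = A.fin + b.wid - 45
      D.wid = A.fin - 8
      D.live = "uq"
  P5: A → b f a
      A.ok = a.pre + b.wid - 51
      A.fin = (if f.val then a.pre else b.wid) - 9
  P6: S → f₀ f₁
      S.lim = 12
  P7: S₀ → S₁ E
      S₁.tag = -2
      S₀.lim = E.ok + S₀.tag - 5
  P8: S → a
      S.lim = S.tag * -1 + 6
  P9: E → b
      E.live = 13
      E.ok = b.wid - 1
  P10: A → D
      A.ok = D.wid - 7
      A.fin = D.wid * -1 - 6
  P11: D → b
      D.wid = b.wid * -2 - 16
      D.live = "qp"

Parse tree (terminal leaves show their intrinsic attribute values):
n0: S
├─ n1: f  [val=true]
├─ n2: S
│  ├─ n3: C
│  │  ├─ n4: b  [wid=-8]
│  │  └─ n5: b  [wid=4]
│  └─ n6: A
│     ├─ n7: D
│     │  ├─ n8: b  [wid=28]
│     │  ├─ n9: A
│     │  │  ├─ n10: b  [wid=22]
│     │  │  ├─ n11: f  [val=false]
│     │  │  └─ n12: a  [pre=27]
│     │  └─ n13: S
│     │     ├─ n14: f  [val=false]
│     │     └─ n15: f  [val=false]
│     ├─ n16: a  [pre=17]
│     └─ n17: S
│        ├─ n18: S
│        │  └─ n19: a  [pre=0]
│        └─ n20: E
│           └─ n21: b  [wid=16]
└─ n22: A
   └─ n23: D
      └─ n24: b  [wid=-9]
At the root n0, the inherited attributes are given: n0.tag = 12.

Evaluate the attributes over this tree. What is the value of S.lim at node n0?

8

1. n0.tag = 12  [given at root]
2. n1.val = true  [terminal]
3. n2.tag = 8  [S₀.tag - 4]
4. n3.sig = 12  [S.tag * 2 - 4]
5. n4.wid = -8  [terminal]
6. n5.wid = 4  [terminal]
7. n3.live = 21  [C.sig + 9]
8. n3.depth = false  [C.sig > 12]
9. n6.key = false  [false]
10. n6.idx = "qr"  ["qr"]
11. n8.wid = 28  [terminal]
12. n9.key = false  [b.wid > 28]
13. n9.idx = "zn"  ["zn"]
14. n10.wid = 22  [terminal]
15. n11.val = false  [terminal]
16. n12.pre = 27  [terminal]
17. n9.ok = -2  [a.pre + b.wid - 51]
18. n9.fin = 13  [(if f.val then a.pre else b.wid) - 9]
19. n13.tag = -4  [A.fin + b.wid - 45]
20. n14.val = false  [terminal]
21. n15.val = false  [terminal]
22. n13.lim = 12  [12]
23. n7.wid = 5  [A.fin - 8]
24. n7.live = "uq"  ["uq"]
25. n16.pre = 17  [terminal]
26. n17.tag = -1  [len(A.idx) - 3]
27. n18.tag = -2  [-2]
28. n19.pre = 0  [terminal]
29. n18.lim = 8  [S.tag * -1 + 6]
30. n21.wid = 16  [terminal]
31. n20.live = 13  [13]
32. n20.ok = 15  [b.wid - 1]
33. n17.lim = 9  [E.ok + S₀.tag - 5]
34. n6.ok = 11  [S.lim + a.pre - 15]
35. n6.fin = -5  [D.wid - 10]
36. n2.lim = 20  [A.ok + 9]
37. n22.key = true  [f.val == true]
38. n22.idx = "uy"  ["uy"]
39. n24.wid = -9  [terminal]
40. n23.wid = 2  [b.wid * -2 - 16]
41. n23.live = "qp"  ["qp"]
42. n22.ok = -5  [D.wid - 7]
43. n22.fin = -8  [D.wid * -1 - 6]
44. n0.lim = 8  [A.fin + A.ok + 21]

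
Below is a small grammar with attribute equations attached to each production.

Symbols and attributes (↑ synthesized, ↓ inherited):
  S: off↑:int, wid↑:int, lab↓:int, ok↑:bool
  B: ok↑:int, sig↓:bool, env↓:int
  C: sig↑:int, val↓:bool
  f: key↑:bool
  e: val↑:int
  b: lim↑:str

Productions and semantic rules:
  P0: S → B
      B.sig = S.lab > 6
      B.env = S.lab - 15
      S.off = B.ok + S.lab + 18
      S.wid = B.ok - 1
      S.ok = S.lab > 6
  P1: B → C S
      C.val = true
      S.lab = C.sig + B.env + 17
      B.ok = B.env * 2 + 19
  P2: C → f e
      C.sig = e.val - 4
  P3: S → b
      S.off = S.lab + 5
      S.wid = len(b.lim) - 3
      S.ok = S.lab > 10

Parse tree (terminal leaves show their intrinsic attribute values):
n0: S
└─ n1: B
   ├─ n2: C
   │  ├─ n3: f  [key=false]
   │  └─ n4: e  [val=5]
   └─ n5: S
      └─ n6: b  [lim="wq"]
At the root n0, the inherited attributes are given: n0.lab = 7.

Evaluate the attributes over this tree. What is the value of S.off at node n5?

15

1. n0.lab = 7  [given at root]
2. n1.sig = true  [S.lab > 6]
3. n1.env = -8  [S.lab - 15]
4. n2.val = true  [true]
5. n3.key = false  [terminal]
6. n4.val = 5  [terminal]
7. n2.sig = 1  [e.val - 4]
8. n5.lab = 10  [C.sig + B.env + 17]
9. n6.lim = "wq"  [terminal]
10. n5.off = 15  [S.lab + 5]
11. n5.wid = -1  [len(b.lim) - 3]
12. n5.ok = false  [S.lab > 10]
13. n1.ok = 3  [B.env * 2 + 19]
14. n0.off = 28  [B.ok + S.lab + 18]
15. n0.wid = 2  [B.ok - 1]
16. n0.ok = true  [S.lab > 6]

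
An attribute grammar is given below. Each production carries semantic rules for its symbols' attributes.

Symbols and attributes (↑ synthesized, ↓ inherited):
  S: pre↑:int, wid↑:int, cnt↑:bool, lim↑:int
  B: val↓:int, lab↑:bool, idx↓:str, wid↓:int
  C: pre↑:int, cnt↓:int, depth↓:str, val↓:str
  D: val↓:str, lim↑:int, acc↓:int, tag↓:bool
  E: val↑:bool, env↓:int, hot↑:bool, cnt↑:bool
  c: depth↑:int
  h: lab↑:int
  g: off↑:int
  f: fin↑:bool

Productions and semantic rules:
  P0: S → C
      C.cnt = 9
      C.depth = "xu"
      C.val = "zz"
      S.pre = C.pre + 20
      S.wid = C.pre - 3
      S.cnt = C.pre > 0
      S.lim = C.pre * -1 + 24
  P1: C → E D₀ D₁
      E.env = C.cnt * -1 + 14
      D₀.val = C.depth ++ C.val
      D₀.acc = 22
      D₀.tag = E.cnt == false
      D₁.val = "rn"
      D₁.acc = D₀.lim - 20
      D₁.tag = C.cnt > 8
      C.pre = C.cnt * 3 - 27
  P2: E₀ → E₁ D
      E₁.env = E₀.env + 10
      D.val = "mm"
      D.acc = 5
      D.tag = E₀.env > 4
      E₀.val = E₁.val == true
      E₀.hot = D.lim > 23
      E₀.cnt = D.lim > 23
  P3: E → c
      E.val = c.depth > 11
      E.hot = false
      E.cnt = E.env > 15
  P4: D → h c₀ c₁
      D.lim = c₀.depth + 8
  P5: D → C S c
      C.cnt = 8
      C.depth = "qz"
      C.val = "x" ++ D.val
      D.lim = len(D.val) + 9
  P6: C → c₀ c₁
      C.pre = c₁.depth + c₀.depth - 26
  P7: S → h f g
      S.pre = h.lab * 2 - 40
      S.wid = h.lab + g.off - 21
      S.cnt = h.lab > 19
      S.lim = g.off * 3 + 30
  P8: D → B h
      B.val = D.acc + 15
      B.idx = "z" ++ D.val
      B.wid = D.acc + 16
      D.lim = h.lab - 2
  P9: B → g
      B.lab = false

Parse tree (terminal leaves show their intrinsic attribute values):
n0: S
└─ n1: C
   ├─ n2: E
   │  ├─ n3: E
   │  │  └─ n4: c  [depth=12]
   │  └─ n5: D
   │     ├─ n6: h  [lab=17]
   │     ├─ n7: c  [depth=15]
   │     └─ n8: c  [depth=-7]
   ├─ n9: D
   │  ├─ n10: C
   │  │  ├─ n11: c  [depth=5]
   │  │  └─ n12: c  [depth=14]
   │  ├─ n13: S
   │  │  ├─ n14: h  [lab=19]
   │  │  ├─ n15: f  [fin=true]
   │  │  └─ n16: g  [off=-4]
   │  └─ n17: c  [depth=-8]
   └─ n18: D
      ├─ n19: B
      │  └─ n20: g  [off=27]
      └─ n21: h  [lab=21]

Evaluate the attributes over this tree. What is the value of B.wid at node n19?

9

1. n1.cnt = 9  [9]
2. n1.depth = "xu"  ["xu"]
3. n1.val = "zz"  ["zz"]
4. n2.env = 5  [C.cnt * -1 + 14]
5. n3.env = 15  [E₀.env + 10]
6. n4.depth = 12  [terminal]
7. n3.val = true  [c.depth > 11]
8. n3.hot = false  [false]
9. n3.cnt = false  [E.env > 15]
10. n5.val = "mm"  ["mm"]
11. n5.acc = 5  [5]
12. n5.tag = true  [E₀.env > 4]
13. n6.lab = 17  [terminal]
14. n7.depth = 15  [terminal]
15. n8.depth = -7  [terminal]
16. n5.lim = 23  [c₀.depth + 8]
17. n2.val = true  [E₁.val == true]
18. n2.hot = false  [D.lim > 23]
19. n2.cnt = false  [D.lim > 23]
20. n9.val = "xuzz"  [C.depth ++ C.val]
21. n9.acc = 22  [22]
22. n9.tag = true  [E.cnt == false]
23. n10.cnt = 8  [8]
24. n10.depth = "qz"  ["qz"]
25. n10.val = "xxuzz"  ["x" ++ D.val]
26. n11.depth = 5  [terminal]
27. n12.depth = 14  [terminal]
28. n10.pre = -7  [c₁.depth + c₀.depth - 26]
29. n14.lab = 19  [terminal]
30. n15.fin = true  [terminal]
31. n16.off = -4  [terminal]
32. n13.pre = -2  [h.lab * 2 - 40]
33. n13.wid = -6  [h.lab + g.off - 21]
34. n13.cnt = false  [h.lab > 19]
35. n13.lim = 18  [g.off * 3 + 30]
36. n17.depth = -8  [terminal]
37. n9.lim = 13  [len(D.val) + 9]
38. n18.val = "rn"  ["rn"]
39. n18.acc = -7  [D₀.lim - 20]
40. n18.tag = true  [C.cnt > 8]
41. n19.val = 8  [D.acc + 15]
42. n19.idx = "zrn"  ["z" ++ D.val]
43. n19.wid = 9  [D.acc + 16]
44. n20.off = 27  [terminal]
45. n19.lab = false  [false]
46. n21.lab = 21  [terminal]
47. n18.lim = 19  [h.lab - 2]
48. n1.pre = 0  [C.cnt * 3 - 27]
49. n0.pre = 20  [C.pre + 20]
50. n0.wid = -3  [C.pre - 3]
51. n0.cnt = false  [C.pre > 0]
52. n0.lim = 24  [C.pre * -1 + 24]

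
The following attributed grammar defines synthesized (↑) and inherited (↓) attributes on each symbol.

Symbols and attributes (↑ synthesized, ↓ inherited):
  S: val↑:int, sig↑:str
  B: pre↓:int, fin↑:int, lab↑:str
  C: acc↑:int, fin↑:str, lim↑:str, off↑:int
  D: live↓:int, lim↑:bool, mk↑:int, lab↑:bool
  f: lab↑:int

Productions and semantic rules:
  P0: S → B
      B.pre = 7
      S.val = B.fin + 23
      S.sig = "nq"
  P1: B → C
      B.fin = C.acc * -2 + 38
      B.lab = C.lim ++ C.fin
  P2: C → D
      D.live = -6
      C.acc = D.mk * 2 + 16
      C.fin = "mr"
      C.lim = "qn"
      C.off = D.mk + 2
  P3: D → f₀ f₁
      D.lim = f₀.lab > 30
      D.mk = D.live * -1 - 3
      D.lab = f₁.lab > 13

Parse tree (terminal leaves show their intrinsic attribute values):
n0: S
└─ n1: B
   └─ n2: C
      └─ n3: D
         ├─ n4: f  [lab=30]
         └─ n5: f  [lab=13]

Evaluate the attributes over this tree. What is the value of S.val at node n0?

17

1. n1.pre = 7  [7]
2. n3.live = -6  [-6]
3. n4.lab = 30  [terminal]
4. n5.lab = 13  [terminal]
5. n3.lim = false  [f₀.lab > 30]
6. n3.mk = 3  [D.live * -1 - 3]
7. n3.lab = false  [f₁.lab > 13]
8. n2.acc = 22  [D.mk * 2 + 16]
9. n2.fin = "mr"  ["mr"]
10. n2.lim = "qn"  ["qn"]
11. n2.off = 5  [D.mk + 2]
12. n1.fin = -6  [C.acc * -2 + 38]
13. n1.lab = "qnmr"  [C.lim ++ C.fin]
14. n0.val = 17  [B.fin + 23]
15. n0.sig = "nq"  ["nq"]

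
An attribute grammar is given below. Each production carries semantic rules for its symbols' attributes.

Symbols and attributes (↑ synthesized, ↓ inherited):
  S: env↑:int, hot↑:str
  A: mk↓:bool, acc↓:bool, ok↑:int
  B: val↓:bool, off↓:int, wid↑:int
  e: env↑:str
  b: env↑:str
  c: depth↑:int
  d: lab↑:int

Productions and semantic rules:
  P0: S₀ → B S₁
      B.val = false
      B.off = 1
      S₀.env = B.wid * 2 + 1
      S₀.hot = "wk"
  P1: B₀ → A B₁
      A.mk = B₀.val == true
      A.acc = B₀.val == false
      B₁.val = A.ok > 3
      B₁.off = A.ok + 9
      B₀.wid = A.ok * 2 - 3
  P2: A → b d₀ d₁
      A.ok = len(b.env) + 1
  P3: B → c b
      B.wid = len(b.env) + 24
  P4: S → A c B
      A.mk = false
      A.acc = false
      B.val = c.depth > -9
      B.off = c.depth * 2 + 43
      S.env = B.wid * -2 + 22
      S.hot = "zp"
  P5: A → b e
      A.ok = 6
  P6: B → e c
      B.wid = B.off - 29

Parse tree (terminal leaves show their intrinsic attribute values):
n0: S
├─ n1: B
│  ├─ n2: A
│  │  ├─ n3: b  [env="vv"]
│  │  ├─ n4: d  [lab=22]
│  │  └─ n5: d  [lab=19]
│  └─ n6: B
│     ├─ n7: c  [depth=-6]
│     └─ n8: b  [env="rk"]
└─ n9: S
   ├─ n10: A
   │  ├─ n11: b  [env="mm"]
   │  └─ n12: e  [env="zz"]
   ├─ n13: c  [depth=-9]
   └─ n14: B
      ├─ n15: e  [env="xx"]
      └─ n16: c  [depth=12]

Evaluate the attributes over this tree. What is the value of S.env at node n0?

7

1. n1.val = false  [false]
2. n1.off = 1  [1]
3. n2.mk = false  [B₀.val == true]
4. n2.acc = true  [B₀.val == false]
5. n3.env = "vv"  [terminal]
6. n4.lab = 22  [terminal]
7. n5.lab = 19  [terminal]
8. n2.ok = 3  [len(b.env) + 1]
9. n6.val = false  [A.ok > 3]
10. n6.off = 12  [A.ok + 9]
11. n7.depth = -6  [terminal]
12. n8.env = "rk"  [terminal]
13. n6.wid = 26  [len(b.env) + 24]
14. n1.wid = 3  [A.ok * 2 - 3]
15. n10.mk = false  [false]
16. n10.acc = false  [false]
17. n11.env = "mm"  [terminal]
18. n12.env = "zz"  [terminal]
19. n10.ok = 6  [6]
20. n13.depth = -9  [terminal]
21. n14.val = false  [c.depth > -9]
22. n14.off = 25  [c.depth * 2 + 43]
23. n15.env = "xx"  [terminal]
24. n16.depth = 12  [terminal]
25. n14.wid = -4  [B.off - 29]
26. n9.env = 30  [B.wid * -2 + 22]
27. n9.hot = "zp"  ["zp"]
28. n0.env = 7  [B.wid * 2 + 1]
29. n0.hot = "wk"  ["wk"]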